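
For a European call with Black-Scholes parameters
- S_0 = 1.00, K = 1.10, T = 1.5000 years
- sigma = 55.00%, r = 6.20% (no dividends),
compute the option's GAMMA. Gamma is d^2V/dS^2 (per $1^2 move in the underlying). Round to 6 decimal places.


d1 = 0.3333752871; d2 = -0.3402343922
phi(d1) = 0.3773779499; exp(-qT) = 1.0000000000; exp(-rT) = 0.9111935003
Gamma = exp(-qT) * phi(d1) / (S * sigma * sqrt(T)) = 1.0000000000 * 0.3773779499 / (1.0000 * 0.5500 * 1.2247448714) = 0.560232

Answer: Gamma = 0.560232


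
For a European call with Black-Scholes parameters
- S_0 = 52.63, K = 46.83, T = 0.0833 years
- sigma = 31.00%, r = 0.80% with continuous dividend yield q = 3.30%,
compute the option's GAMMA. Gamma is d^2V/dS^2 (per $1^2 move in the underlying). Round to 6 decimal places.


Answer: Gamma = 0.035052

Derivation:
d1 = 1.3264836773; d2 = 1.2370122852
phi(d1) = 0.1655109363; exp(-qT) = 0.9972548748; exp(-rT) = 0.9993338220
Gamma = exp(-qT) * phi(d1) / (S * sigma * sqrt(T)) = 0.9972548748 * 0.1655109363 / (52.6300 * 0.3100 * 0.2886173938) = 0.035052


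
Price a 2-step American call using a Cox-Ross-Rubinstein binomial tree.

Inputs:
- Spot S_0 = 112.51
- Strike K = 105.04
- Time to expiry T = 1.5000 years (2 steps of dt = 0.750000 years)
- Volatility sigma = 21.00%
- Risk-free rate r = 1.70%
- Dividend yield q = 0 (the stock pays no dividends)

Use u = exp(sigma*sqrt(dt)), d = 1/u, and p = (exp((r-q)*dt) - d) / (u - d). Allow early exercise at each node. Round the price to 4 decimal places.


dt = T/N = 0.750000
u = exp(sigma*sqrt(dt)) = 1.199453; d = 1/u = 0.833714
p = (exp((r-q)*dt) - d) / (u - d) = 0.489743
Discount per step: exp(-r*dt) = 0.987331
Stock lattice S(k, i) with i counting down-moves:
  k=0: S(0,0) = 112.5100
  k=1: S(1,0) = 134.9504; S(1,1) = 93.8011
  k=2: S(2,0) = 161.8666; S(2,1) = 112.5100; S(2,2) = 78.2033
Terminal payoffs V(N, i) = max(S_T - K, 0):
  V(2,0) = 56.826638; V(2,1) = 7.470000; V(2,2) = 0.000000
Backward induction: V(k, i) = exp(-r*dt) * [p * V(k+1, i) + (1-p) * V(k+1, i+1)]; then take max(V_cont, immediate exercise) for American.
  V(1,0) = exp(-r*dt) * [p*56.826638 + (1-p)*7.470000] = 31.241177; exercise = 29.910419; V(1,0) = max -> 31.241177
  V(1,1) = exp(-r*dt) * [p*7.470000 + (1-p)*0.000000] = 3.612030; exercise = 0.000000; V(1,1) = max -> 3.612030
  V(0,0) = exp(-r*dt) * [p*31.241177 + (1-p)*3.612030] = 16.926014; exercise = 7.470000; V(0,0) = max -> 16.926014

Answer: Price = V(0,0) = 16.9260


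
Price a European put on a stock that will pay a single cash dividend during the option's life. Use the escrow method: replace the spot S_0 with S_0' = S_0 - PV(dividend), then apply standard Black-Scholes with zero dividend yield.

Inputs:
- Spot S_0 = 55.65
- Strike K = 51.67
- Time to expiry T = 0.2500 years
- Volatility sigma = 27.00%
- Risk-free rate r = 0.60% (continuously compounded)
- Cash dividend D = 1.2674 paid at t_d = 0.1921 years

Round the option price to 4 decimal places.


PV(D) = D * exp(-r * t_d) = 1.2674 * 0.99884806 = 1.26594004
S_0' = S_0 - PV(D) = 55.6500 - 1.26594004 = 54.38405996
d1 = (ln(S_0'/K) + (r + sigma^2/2)*T) / (sigma*sqrt(T)) = 0.45782410
d2 = d1 - sigma*sqrt(T) = 0.32282410
exp(-rT) = 0.99850112
N(-d1) = 0.32353941; N(-d2) = 0.37341423
P = K * exp(-rT) * N(-d2) - S_0' * N(-d1) = 51.6700 * 0.99850112 * 0.37341423 - 54.38405996 * 0.32353941 = 1.6700

Answer: Price = 1.6700


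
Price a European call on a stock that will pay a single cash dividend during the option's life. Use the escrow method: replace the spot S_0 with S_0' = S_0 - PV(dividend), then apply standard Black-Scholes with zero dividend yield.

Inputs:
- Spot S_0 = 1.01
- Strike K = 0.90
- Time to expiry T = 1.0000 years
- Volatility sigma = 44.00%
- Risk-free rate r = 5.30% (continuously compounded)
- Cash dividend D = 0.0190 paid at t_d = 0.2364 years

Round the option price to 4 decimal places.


Answer: Price = 0.2385

Derivation:
PV(D) = D * exp(-r * t_d) = 0.0190 * 0.98754896 = 0.01876343
S_0' = S_0 - PV(D) = 1.0100 - 0.01876343 = 0.99123657
d1 = (ln(S_0'/K) + (r + sigma^2/2)*T) / (sigma*sqrt(T)) = 0.55990559
d2 = d1 - sigma*sqrt(T) = 0.11990559
exp(-rT) = 0.94838001
N(d1) = 0.71222808; N(d2) = 0.54772103
C = S_0' * N(d1) - K * exp(-rT) * N(d2) = 0.99123657 * 0.71222808 - 0.9000 * 0.94838001 * 0.54772103 = 0.2385


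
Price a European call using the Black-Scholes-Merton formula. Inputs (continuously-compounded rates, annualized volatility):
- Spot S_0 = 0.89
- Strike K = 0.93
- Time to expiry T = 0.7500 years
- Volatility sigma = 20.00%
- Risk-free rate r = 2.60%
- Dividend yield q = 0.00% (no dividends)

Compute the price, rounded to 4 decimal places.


Answer: Price = 0.0518

Derivation:
d1 = (ln(S/K) + (r - q + 0.5*sigma^2) * T) / (sigma * sqrt(T)) = -0.05463537
d2 = d1 - sigma * sqrt(T) = -0.22784045
exp(-rT) = 0.98068890; exp(-qT) = 1.00000000
C = S_0 * exp(-qT) * N(d1) - K * exp(-rT) * N(d2)
N(d1) = 0.47821448; N(d2) = 0.40988514
C = 0.8900 * 1.00000000 * 0.47821448 - 0.9300 * 0.98068890 * 0.40988514 = 0.0518


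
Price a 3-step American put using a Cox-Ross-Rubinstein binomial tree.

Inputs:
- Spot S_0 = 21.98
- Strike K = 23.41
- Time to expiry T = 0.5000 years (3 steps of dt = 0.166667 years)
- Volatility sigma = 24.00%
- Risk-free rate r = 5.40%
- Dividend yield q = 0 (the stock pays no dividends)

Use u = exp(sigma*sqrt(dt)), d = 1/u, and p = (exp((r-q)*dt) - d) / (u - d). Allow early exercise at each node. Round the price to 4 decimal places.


dt = T/N = 0.166667
u = exp(sigma*sqrt(dt)) = 1.102940; d = 1/u = 0.906667
p = (exp((r-q)*dt) - d) / (u - d) = 0.521586
Discount per step: exp(-r*dt) = 0.991040
Stock lattice S(k, i) with i counting down-moves:
  k=0: S(0,0) = 21.9800
  k=1: S(1,0) = 24.2426; S(1,1) = 19.9285
  k=2: S(2,0) = 26.7382; S(2,1) = 21.9800; S(2,2) = 18.0686
  k=3: S(3,0) = 29.4906; S(3,1) = 24.2426; S(3,2) = 19.9285; S(3,3) = 16.3822
Terminal payoffs V(N, i) = max(K - S_T, 0):
  V(3,0) = 0.000000; V(3,1) = 0.000000; V(3,2) = 3.481450; V(3,3) = 7.027820
Backward induction: V(k, i) = exp(-r*dt) * [p * V(k+1, i) + (1-p) * V(k+1, i+1)]; then take max(V_cont, immediate exercise) for American.
  V(2,0) = exp(-r*dt) * [p*0.000000 + (1-p)*0.000000] = 0.000000; exercise = 0.000000; V(2,0) = max -> 0.000000
  V(2,1) = exp(-r*dt) * [p*0.000000 + (1-p)*3.481450] = 1.650651; exercise = 1.430000; V(2,1) = max -> 1.650651
  V(2,2) = exp(-r*dt) * [p*3.481450 + (1-p)*7.027820] = 5.131689; exercise = 5.341434; V(2,2) = max -> 5.341434
  V(1,0) = exp(-r*dt) * [p*0.000000 + (1-p)*1.650651] = 0.782619; exercise = 0.000000; V(1,0) = max -> 0.782619
  V(1,1) = exp(-r*dt) * [p*1.650651 + (1-p)*5.341434] = 3.385763; exercise = 3.481450; V(1,1) = max -> 3.481450
  V(0,0) = exp(-r*dt) * [p*0.782619 + (1-p)*3.481450] = 2.055197; exercise = 1.430000; V(0,0) = max -> 2.055197

Answer: Price = V(0,0) = 2.0552


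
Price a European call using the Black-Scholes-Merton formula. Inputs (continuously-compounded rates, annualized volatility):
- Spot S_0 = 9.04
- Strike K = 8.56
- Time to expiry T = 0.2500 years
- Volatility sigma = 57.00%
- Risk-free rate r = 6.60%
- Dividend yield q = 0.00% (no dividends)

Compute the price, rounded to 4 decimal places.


d1 = (ln(S/K) + (r - q + 0.5*sigma^2) * T) / (sigma * sqrt(T)) = 0.39182977
d2 = d1 - sigma * sqrt(T) = 0.10682977
exp(-rT) = 0.98363538; exp(-qT) = 1.00000000
C = S_0 * exp(-qT) * N(d1) - K * exp(-rT) * N(d2)
N(d1) = 0.65240800; N(d2) = 0.54253798
C = 9.0400 * 1.00000000 * 0.65240800 - 8.5600 * 0.98363538 * 0.54253798 = 1.3296

Answer: Price = 1.3296


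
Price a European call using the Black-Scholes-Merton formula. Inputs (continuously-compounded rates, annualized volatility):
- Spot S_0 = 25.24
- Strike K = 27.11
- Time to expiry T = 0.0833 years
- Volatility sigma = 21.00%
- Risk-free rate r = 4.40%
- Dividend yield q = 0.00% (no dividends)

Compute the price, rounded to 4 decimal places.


Answer: Price = 0.1046

Derivation:
d1 = (ln(S/K) + (r - q + 0.5*sigma^2) * T) / (sigma * sqrt(T)) = -1.08845139
d2 = d1 - sigma * sqrt(T) = -1.14906104
exp(-rT) = 0.99634151; exp(-qT) = 1.00000000
C = S_0 * exp(-qT) * N(d1) - K * exp(-rT) * N(d2)
N(d1) = 0.13819794; N(d2) = 0.12526541
C = 25.2400 * 1.00000000 * 0.13819794 - 27.1100 * 0.99634151 * 0.12526541 = 0.1046


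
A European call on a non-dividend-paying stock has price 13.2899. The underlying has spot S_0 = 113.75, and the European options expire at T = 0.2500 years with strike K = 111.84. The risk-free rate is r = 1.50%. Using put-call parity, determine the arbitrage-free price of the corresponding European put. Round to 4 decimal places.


Put-call parity: C - P = S_0 * exp(-qT) - K * exp(-rT).
S_0 * exp(-qT) = 113.7500 * 1.00000000 = 113.75000000
K * exp(-rT) = 111.8400 * 0.99625702 = 111.42138539
P = C - S*exp(-qT) + K*exp(-rT)
P = 13.2899 - 113.75000000 + 111.42138539 = 10.9613

Answer: Put price = 10.9613


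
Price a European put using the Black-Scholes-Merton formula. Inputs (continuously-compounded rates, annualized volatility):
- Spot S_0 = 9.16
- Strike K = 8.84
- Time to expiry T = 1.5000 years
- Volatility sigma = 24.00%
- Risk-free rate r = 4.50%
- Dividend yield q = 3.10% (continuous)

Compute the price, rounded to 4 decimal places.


Answer: Price = 0.7714

Derivation:
d1 = (ln(S/K) + (r - q + 0.5*sigma^2) * T) / (sigma * sqrt(T)) = 0.33938804
d2 = d1 - sigma * sqrt(T) = 0.04544927
exp(-rT) = 0.93472772; exp(-qT) = 0.95456456
P = K * exp(-rT) * N(-d2) - S_0 * exp(-qT) * N(-d1)
N(-d1) = 0.36715871; N(-d2) = 0.48187461
P = 8.8400 * 0.93472772 * 0.48187461 - 9.1600 * 0.95456456 * 0.36715871 = 0.7714


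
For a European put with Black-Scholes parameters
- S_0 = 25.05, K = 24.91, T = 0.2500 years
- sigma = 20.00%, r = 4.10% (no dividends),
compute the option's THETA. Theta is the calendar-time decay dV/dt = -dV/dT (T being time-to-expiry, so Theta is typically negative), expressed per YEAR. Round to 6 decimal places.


d1 = 0.2085449826; d2 = 0.1085449826
phi(d1) = 0.3903607224; exp(-qT) = 1.0000000000; exp(-rT) = 0.9898023522
Theta = -S*exp(-qT)*phi(d1)*sigma/(2*sqrt(T)) + r*K*exp(-rT)*N(-d2) - q*S*exp(-qT)*N(-d1)
N(-d1) = 0.4174017318; N(-d2) = 0.4567817002; sqrt(T) = 0.5000000000
Term 1 = -25.0500 * 1.0000000000 * 0.3903607224 * 0.2000 / (2 * 0.5000000000) = -1.9557072192
Term 2 = 0.0410 * 24.9100 * 0.9898023522 * 0.4567817002 = 0.4617583552
Term 3 = 0 (no dividend yield, q = 0)
Theta = -1.9557072192 + (0.4617583552) + (0.0000000000) = -1.493949

Answer: Theta = -1.493949


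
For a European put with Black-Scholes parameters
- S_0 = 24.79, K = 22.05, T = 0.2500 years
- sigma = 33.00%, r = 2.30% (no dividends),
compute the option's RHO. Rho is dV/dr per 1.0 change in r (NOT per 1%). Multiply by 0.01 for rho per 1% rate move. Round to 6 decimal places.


Answer: Rho = -1.391693

Derivation:
d1 = 0.8272136009; d2 = 0.6622136009
phi(d1) = 0.2833479294; exp(-qT) = 1.0000000000; exp(-rT) = 0.9942664996
N(-d2) = 0.2539171694
Rho = -K*T*exp(-rT)*N(-d2) = -22.0500 * 0.2500 * 0.9942664996 * 0.2539171694 = -1.391693


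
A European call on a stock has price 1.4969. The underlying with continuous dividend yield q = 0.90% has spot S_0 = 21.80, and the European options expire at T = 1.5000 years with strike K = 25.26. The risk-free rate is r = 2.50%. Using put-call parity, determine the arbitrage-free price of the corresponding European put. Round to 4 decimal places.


Answer: Put price = 4.3195

Derivation:
Put-call parity: C - P = S_0 * exp(-qT) - K * exp(-rT).
S_0 * exp(-qT) = 21.8000 * 0.98659072 = 21.50767762
K * exp(-rT) = 25.2600 * 0.96319442 = 24.33029099
P = C - S*exp(-qT) + K*exp(-rT)
P = 1.4969 - 21.50767762 + 24.33029099 = 4.3195


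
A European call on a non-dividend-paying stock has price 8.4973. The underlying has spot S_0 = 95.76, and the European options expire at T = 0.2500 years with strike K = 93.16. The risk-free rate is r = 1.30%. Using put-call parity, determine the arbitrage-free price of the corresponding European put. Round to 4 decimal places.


Answer: Put price = 5.5950

Derivation:
Put-call parity: C - P = S_0 * exp(-qT) - K * exp(-rT).
S_0 * exp(-qT) = 95.7600 * 1.00000000 = 95.76000000
K * exp(-rT) = 93.1600 * 0.99675528 = 92.85772147
P = C - S*exp(-qT) + K*exp(-rT)
P = 8.4973 - 95.76000000 + 92.85772147 = 5.5950


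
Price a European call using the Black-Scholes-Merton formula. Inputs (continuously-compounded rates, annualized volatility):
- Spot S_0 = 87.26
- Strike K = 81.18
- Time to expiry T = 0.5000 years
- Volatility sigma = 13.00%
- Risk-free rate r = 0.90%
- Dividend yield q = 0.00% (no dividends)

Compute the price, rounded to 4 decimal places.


d1 = (ln(S/K) + (r - q + 0.5*sigma^2) * T) / (sigma * sqrt(T)) = 0.88060094
d2 = d1 - sigma * sqrt(T) = 0.78867706
exp(-rT) = 0.99551011; exp(-qT) = 1.00000000
C = S_0 * exp(-qT) * N(d1) - K * exp(-rT) * N(d2)
N(d1) = 0.81073307; N(d2) = 0.78484961
C = 87.2600 * 1.00000000 * 0.81073307 - 81.1800 * 0.99551011 * 0.78484961 = 7.3165

Answer: Price = 7.3165


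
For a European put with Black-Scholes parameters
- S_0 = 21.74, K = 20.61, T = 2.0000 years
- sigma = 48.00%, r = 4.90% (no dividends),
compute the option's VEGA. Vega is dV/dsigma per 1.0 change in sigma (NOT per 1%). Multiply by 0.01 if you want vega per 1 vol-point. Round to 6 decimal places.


Answer: Vega = 10.471274

Derivation:
d1 = 0.5624113538; d2 = -0.1164111562
phi(d1) = 0.3405845753; exp(-qT) = 1.0000000000; exp(-rT) = 0.9066489038
Vega = S * exp(-qT) * phi(d1) * sqrt(T) = 21.7400 * 1.0000000000 * 0.3405845753 * 1.4142135624 = 10.471274


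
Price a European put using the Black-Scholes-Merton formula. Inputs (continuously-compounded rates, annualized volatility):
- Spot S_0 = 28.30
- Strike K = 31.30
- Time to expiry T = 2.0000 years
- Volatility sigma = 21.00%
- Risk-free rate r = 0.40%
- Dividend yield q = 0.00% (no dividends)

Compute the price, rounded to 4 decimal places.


d1 = (ln(S/K) + (r - q + 0.5*sigma^2) * T) / (sigma * sqrt(T)) = -0.16383426
d2 = d1 - sigma * sqrt(T) = -0.46081911
exp(-rT) = 0.99203191; exp(-qT) = 1.00000000
P = K * exp(-rT) * N(-d2) - S_0 * exp(-qT) * N(-d1)
N(-d1) = 0.56506919; N(-d2) = 0.67753580
P = 31.3000 * 0.99203191 * 0.67753580 - 28.3000 * 1.00000000 * 0.56506919 = 5.0464

Answer: Price = 5.0464


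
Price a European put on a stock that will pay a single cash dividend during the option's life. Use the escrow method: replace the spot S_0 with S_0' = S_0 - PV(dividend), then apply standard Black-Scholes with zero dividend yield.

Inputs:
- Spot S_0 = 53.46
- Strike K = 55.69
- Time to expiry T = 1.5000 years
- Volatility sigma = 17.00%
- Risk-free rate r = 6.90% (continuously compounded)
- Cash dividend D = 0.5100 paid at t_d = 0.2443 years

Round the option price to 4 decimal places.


PV(D) = D * exp(-r * t_d) = 0.5100 * 0.98328458 = 0.50147514
S_0' = S_0 - PV(D) = 53.4600 - 0.50147514 = 52.95852486
d1 = (ln(S_0'/K) + (r + sigma^2/2)*T) / (sigma*sqrt(T)) = 0.35965935
d2 = d1 - sigma*sqrt(T) = 0.15145272
exp(-rT) = 0.90167602
N(-d1) = 0.35955095; N(-d2) = 0.43980930
P = K * exp(-rT) * N(-d2) - S_0' * N(-d1) = 55.6900 * 0.90167602 * 0.43980930 - 52.95852486 * 0.35955095 = 3.0434

Answer: Price = 3.0434


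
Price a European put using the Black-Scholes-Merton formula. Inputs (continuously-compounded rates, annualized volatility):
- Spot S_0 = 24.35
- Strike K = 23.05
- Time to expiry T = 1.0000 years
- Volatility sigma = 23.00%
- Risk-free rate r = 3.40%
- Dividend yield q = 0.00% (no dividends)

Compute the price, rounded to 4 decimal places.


d1 = (ln(S/K) + (r - q + 0.5*sigma^2) * T) / (sigma * sqrt(T)) = 0.50137426
d2 = d1 - sigma * sqrt(T) = 0.27137426
exp(-rT) = 0.96657150; exp(-qT) = 1.00000000
P = K * exp(-rT) * N(-d2) - S_0 * exp(-qT) * N(-d1)
N(-d1) = 0.30805388; N(-d2) = 0.39305160
P = 23.0500 * 0.96657150 * 0.39305160 - 24.3500 * 1.00000000 * 0.30805388 = 1.2559

Answer: Price = 1.2559


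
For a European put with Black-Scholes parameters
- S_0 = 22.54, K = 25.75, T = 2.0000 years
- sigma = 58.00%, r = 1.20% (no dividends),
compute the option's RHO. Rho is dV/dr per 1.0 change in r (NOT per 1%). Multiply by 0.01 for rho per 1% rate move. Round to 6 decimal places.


Answer: Rho = -35.521828

Derivation:
d1 = 0.2770601413; d2 = -0.5431837248
phi(d1) = 0.3839205326; exp(-qT) = 1.0000000000; exp(-rT) = 0.9762857098
N(-d2) = 0.7064983444
Rho = -K*T*exp(-rT)*N(-d2) = -25.7500 * 2.0000 * 0.9762857098 * 0.7064983444 = -35.521828


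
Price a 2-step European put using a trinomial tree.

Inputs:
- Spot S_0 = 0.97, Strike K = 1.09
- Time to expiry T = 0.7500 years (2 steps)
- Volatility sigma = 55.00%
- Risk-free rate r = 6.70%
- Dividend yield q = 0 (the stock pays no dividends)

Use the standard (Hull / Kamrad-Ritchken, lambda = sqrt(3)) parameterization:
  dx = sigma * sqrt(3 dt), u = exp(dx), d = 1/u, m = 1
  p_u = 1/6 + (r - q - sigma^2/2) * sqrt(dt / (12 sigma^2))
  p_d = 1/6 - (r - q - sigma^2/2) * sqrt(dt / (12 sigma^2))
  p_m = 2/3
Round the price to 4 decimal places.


Answer: Price = V(0,0) = 0.2198

Derivation:
dt = T/N = 0.375000; dx = sigma*sqrt(3*dt) = 0.583363
u = exp(dx) = 1.792055; d = 1/u = 0.558019
p_u = 0.139588, p_m = 0.666667, p_d = 0.193746
Discount per step: exp(-r*dt) = 0.975188
Stock lattice S(k, j) with j the centered position index:
  k=0: S(0,+0) = 0.9700
  k=1: S(1,-1) = 0.5413; S(1,+0) = 0.9700; S(1,+1) = 1.7383
  k=2: S(2,-2) = 0.3020; S(2,-1) = 0.5413; S(2,+0) = 0.9700; S(2,+1) = 1.7383; S(2,+2) = 3.1151
Terminal payoffs V(N, j) = max(K - S_T, 0):
  V(2,-2) = 0.787957; V(2,-1) = 0.548722; V(2,+0) = 0.120000; V(2,+1) = 0.000000; V(2,+2) = 0.000000
Backward induction: V(k, j) = exp(-r*dt) * [p_u * V(k+1, j+1) + p_m * V(k+1, j) + p_d * V(k+1, j-1)]
  V(1,-1) = exp(-r*dt) * [p_u*0.120000 + p_m*0.548722 + p_d*0.787957] = 0.521948
  V(1,+0) = exp(-r*dt) * [p_u*0.000000 + p_m*0.120000 + p_d*0.548722] = 0.181690
  V(1,+1) = exp(-r*dt) * [p_u*0.000000 + p_m*0.000000 + p_d*0.120000] = 0.022673
  V(0,+0) = exp(-r*dt) * [p_u*0.022673 + p_m*0.181690 + p_d*0.521948] = 0.219823


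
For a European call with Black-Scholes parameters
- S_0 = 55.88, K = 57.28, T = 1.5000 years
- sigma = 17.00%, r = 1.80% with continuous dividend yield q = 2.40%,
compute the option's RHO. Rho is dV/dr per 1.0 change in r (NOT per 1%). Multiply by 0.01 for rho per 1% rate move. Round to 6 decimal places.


Answer: Rho = 33.038599

Derivation:
d1 = -0.0579712009; d2 = -0.2661778290
phi(d1) = 0.3982724886; exp(-qT) = 0.9646402935; exp(-rT) = 0.9733612415
N(d2) = 0.3950511286
Rho = K*T*exp(-rT)*N(d2) = 57.2800 * 1.5000 * 0.9733612415 * 0.3950511286 = 33.038599


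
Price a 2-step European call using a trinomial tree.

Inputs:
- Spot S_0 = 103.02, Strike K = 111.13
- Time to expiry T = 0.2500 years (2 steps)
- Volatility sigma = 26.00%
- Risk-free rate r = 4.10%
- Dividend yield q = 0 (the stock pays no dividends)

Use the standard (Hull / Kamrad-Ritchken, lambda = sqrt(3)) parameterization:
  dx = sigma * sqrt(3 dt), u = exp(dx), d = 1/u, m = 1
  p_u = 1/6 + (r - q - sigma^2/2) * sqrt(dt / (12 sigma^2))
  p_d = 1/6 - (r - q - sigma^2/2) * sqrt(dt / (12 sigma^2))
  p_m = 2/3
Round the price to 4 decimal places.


dt = T/N = 0.125000; dx = sigma*sqrt(3*dt) = 0.159217
u = exp(dx) = 1.172592; d = 1/u = 0.852811
p_u = 0.169493, p_m = 0.666667, p_d = 0.163840
Discount per step: exp(-r*dt) = 0.994888
Stock lattice S(k, j) with j the centered position index:
  k=0: S(0,+0) = 103.0200
  k=1: S(1,-1) = 87.8566; S(1,+0) = 103.0200; S(1,+1) = 120.8004
  k=2: S(2,-2) = 74.9251; S(2,-1) = 87.8566; S(2,+0) = 103.0200; S(2,+1) = 120.8004; S(2,+2) = 141.6497
Terminal payoffs V(N, j) = max(S_T - K, 0):
  V(2,-2) = 0.000000; V(2,-1) = 0.000000; V(2,+0) = 0.000000; V(2,+1) = 9.670446; V(2,+2) = 30.519658
Backward induction: V(k, j) = exp(-r*dt) * [p_u * V(k+1, j+1) + p_m * V(k+1, j) + p_d * V(k+1, j-1)]
  V(1,-1) = exp(-r*dt) * [p_u*0.000000 + p_m*0.000000 + p_d*0.000000] = 0.000000
  V(1,+0) = exp(-r*dt) * [p_u*9.670446 + p_m*0.000000 + p_d*0.000000] = 1.630694
  V(1,+1) = exp(-r*dt) * [p_u*30.519658 + p_m*9.670446 + p_d*0.000000] = 11.560433
  V(0,+0) = exp(-r*dt) * [p_u*11.560433 + p_m*1.630694 + p_d*0.000000] = 3.030968

Answer: Price = V(0,0) = 3.0310


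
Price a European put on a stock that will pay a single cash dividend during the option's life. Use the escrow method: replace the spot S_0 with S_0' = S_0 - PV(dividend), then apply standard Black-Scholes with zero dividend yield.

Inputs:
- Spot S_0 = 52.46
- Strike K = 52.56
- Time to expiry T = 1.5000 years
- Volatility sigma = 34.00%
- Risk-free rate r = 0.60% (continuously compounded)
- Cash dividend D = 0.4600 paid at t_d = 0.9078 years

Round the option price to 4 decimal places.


PV(D) = D * exp(-r * t_d) = 0.4600 * 0.99456801 = 0.45750128
S_0' = S_0 - PV(D) = 52.4600 - 0.45750128 = 52.00249872
d1 = (ln(S_0'/K) + (r + sigma^2/2)*T) / (sigma*sqrt(T)) = 0.20421155
d2 = d1 - sigma*sqrt(T) = -0.21220171
exp(-rT) = 0.99104038
N(-d1) = 0.41909409; N(-d2) = 0.58402516
P = K * exp(-rT) * N(-d2) - S_0' * N(-d1) = 52.5600 * 0.99104038 * 0.58402516 - 52.00249872 * 0.41909409 = 8.6274

Answer: Price = 8.6274


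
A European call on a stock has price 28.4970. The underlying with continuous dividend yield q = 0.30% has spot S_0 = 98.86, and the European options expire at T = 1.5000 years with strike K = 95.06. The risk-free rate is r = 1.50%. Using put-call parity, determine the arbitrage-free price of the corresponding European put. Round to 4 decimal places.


Answer: Put price = 23.0259

Derivation:
Put-call parity: C - P = S_0 * exp(-qT) - K * exp(-rT).
S_0 * exp(-qT) = 98.8600 * 0.99551011 = 98.41612946
K * exp(-rT) = 95.0600 * 0.97775124 = 92.94503261
P = C - S*exp(-qT) + K*exp(-rT)
P = 28.4970 - 98.41612946 + 92.94503261 = 23.0259


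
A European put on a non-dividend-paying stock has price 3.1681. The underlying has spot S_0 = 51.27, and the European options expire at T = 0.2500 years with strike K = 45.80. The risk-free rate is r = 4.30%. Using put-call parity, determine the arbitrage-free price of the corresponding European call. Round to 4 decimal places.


Put-call parity: C - P = S_0 * exp(-qT) - K * exp(-rT).
S_0 * exp(-qT) = 51.2700 * 1.00000000 = 51.27000000
K * exp(-rT) = 45.8000 * 0.98930757 = 45.31028692
C = P + S*exp(-qT) - K*exp(-rT)
C = 3.1681 + 51.27000000 - 45.31028692 = 9.1278

Answer: Call price = 9.1278


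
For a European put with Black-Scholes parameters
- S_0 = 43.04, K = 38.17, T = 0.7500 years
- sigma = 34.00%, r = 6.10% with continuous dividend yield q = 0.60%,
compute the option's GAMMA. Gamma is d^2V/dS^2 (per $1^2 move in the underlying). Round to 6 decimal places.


d1 = 0.6951298908; d2 = 0.4006812536
phi(d1) = 0.3133165318; exp(-qT) = 0.9955101098; exp(-rT) = 0.9552807525
Gamma = exp(-qT) * phi(d1) / (S * sigma * sqrt(T)) = 0.9955101098 * 0.3133165318 / (43.0400 * 0.3400 * 0.8660254038) = 0.024612

Answer: Gamma = 0.024612


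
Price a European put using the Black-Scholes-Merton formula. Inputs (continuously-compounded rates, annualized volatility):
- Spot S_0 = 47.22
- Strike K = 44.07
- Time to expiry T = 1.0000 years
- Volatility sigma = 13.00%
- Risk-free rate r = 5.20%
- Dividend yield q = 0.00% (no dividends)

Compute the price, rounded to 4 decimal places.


Answer: Price = 0.5473

Derivation:
d1 = (ln(S/K) + (r - q + 0.5*sigma^2) * T) / (sigma * sqrt(T)) = 0.99606348
d2 = d1 - sigma * sqrt(T) = 0.86606348
exp(-rT) = 0.94932887; exp(-qT) = 1.00000000
P = K * exp(-rT) * N(-d2) - S_0 * exp(-qT) * N(-d1)
N(-d1) = 0.15960965; N(-d2) = 0.19322767
P = 44.0700 * 0.94932887 * 0.19322767 - 47.2200 * 1.00000000 * 0.15960965 = 0.5473


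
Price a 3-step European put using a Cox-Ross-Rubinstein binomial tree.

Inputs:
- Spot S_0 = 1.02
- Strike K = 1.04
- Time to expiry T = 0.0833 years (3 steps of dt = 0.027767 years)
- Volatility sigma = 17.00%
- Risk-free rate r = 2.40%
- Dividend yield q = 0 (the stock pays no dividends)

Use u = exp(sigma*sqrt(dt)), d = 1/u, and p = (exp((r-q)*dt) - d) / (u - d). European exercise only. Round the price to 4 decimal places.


Answer: Price = V(0,0) = 0.0305

Derivation:
dt = T/N = 0.027767
u = exp(sigma*sqrt(dt)) = 1.028733; d = 1/u = 0.972070
p = (exp((r-q)*dt) - d) / (u - d) = 0.504683
Discount per step: exp(-r*dt) = 0.999334
Stock lattice S(k, i) with i counting down-moves:
  k=0: S(0,0) = 1.0200
  k=1: S(1,0) = 1.0493; S(1,1) = 0.9915
  k=2: S(2,0) = 1.0795; S(2,1) = 1.0200; S(2,2) = 0.9638
  k=3: S(3,0) = 1.1105; S(3,1) = 1.0493; S(3,2) = 0.9915; S(3,3) = 0.9369
Terminal payoffs V(N, i) = max(K - S_T, 0):
  V(3,0) = 0.000000; V(3,1) = 0.000000; V(3,2) = 0.048489; V(3,3) = 0.103102
Backward induction: V(k, i) = exp(-r*dt) * [p * V(k+1, i) + (1-p) * V(k+1, i+1)].
  V(2,0) = exp(-r*dt) * [p*0.000000 + (1-p)*0.000000] = 0.000000
  V(2,1) = exp(-r*dt) * [p*0.000000 + (1-p)*0.048489] = 0.024001
  V(2,2) = exp(-r*dt) * [p*0.048489 + (1-p)*0.103102] = 0.075489
  V(1,0) = exp(-r*dt) * [p*0.000000 + (1-p)*0.024001] = 0.011880
  V(1,1) = exp(-r*dt) * [p*0.024001 + (1-p)*0.075489] = 0.049471
  V(0,0) = exp(-r*dt) * [p*0.011880 + (1-p)*0.049471] = 0.030479


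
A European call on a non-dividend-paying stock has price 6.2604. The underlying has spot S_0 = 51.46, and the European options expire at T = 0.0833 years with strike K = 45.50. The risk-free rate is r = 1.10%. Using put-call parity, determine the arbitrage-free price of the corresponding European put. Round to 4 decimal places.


Answer: Put price = 0.2587

Derivation:
Put-call parity: C - P = S_0 * exp(-qT) - K * exp(-rT).
S_0 * exp(-qT) = 51.4600 * 1.00000000 = 51.46000000
K * exp(-rT) = 45.5000 * 0.99908412 = 45.45832745
P = C - S*exp(-qT) + K*exp(-rT)
P = 6.2604 - 51.46000000 + 45.45832745 = 0.2587


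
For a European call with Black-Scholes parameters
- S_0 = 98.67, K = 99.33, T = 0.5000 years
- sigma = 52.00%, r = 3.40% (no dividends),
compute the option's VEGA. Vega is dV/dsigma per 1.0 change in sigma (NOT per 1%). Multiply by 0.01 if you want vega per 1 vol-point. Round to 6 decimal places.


Answer: Vega = 27.216061

Derivation:
d1 = 0.2119506578; d2 = -0.1557448684
phi(d1) = 0.3900813102; exp(-qT) = 1.0000000000; exp(-rT) = 0.9831436846
Vega = S * exp(-qT) * phi(d1) * sqrt(T) = 98.6700 * 1.0000000000 * 0.3900813102 * 0.7071067812 = 27.216061


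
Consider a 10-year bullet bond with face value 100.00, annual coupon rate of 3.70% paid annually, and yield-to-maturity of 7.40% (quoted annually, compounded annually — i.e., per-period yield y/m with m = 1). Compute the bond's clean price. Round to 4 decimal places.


Answer: Price = 74.4865

Derivation:
Coupon per period c = face * coupon_rate / m = 3.700000
Periods per year m = 1; per-period yield y/m = 0.074000
Number of cashflows N = 10
Cashflows (t years, CF_t, discount factor 1/(1+y/m)^(m*t), PV):
  t = 1.0000: CF_t = 3.700000, DF = 0.931099, PV = 3.445065
  t = 2.0000: CF_t = 3.700000, DF = 0.866945, PV = 3.207696
  t = 3.0000: CF_t = 3.700000, DF = 0.807211, PV = 2.986681
  t = 4.0000: CF_t = 3.700000, DF = 0.751593, PV = 2.780895
  t = 5.0000: CF_t = 3.700000, DF = 0.699808, PV = 2.589288
  t = 6.0000: CF_t = 3.700000, DF = 0.651590, PV = 2.410882
  t = 7.0000: CF_t = 3.700000, DF = 0.606694, PV = 2.244770
  t = 8.0000: CF_t = 3.700000, DF = 0.564892, PV = 2.090102
  t = 9.0000: CF_t = 3.700000, DF = 0.525971, PV = 1.946091
  t = 10.0000: CF_t = 103.700000, DF = 0.489731, PV = 50.785057
Price P = sum_t PV_t = 74.486527


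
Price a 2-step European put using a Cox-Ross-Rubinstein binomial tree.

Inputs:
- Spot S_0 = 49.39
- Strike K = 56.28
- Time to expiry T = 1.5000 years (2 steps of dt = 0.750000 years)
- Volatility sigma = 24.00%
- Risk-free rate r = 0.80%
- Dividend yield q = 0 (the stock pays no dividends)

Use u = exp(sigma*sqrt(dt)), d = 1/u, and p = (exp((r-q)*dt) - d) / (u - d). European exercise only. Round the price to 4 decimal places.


Answer: Price = V(0,0) = 10.1445

Derivation:
dt = T/N = 0.750000
u = exp(sigma*sqrt(dt)) = 1.231024; d = 1/u = 0.812332
p = (exp((r-q)*dt) - d) / (u - d) = 0.462598
Discount per step: exp(-r*dt) = 0.994018
Stock lattice S(k, i) with i counting down-moves:
  k=0: S(0,0) = 49.3900
  k=1: S(1,0) = 60.8003; S(1,1) = 40.1211
  k=2: S(2,0) = 74.8466; S(2,1) = 49.3900; S(2,2) = 32.5916
Terminal payoffs V(N, i) = max(K - S_T, 0):
  V(2,0) = 0.000000; V(2,1) = 6.890000; V(2,2) = 23.688361
Backward induction: V(k, i) = exp(-r*dt) * [p * V(k+1, i) + (1-p) * V(k+1, i+1)].
  V(1,0) = exp(-r*dt) * [p*0.000000 + (1-p)*6.890000] = 3.680549
  V(1,1) = exp(-r*dt) * [p*6.890000 + (1-p)*23.688361] = 15.822251
  V(0,0) = exp(-r*dt) * [p*3.680549 + (1-p)*15.822251] = 10.144472


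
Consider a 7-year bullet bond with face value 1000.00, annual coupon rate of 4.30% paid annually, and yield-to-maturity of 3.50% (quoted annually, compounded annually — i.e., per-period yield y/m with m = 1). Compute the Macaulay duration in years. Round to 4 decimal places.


Coupon per period c = face * coupon_rate / m = 43.000000
Periods per year m = 1; per-period yield y/m = 0.035000
Number of cashflows N = 7
Cashflows (t years, CF_t, discount factor 1/(1+y/m)^(m*t), PV):
  t = 1.0000: CF_t = 43.000000, DF = 0.966184, PV = 41.545894
  t = 2.0000: CF_t = 43.000000, DF = 0.933511, PV = 40.140960
  t = 3.0000: CF_t = 43.000000, DF = 0.901943, PV = 38.783536
  t = 4.0000: CF_t = 43.000000, DF = 0.871442, PV = 37.472016
  t = 5.0000: CF_t = 43.000000, DF = 0.841973, PV = 36.204846
  t = 6.0000: CF_t = 43.000000, DF = 0.813501, PV = 34.980528
  t = 7.0000: CF_t = 1043.000000, DF = 0.785991, PV = 819.788572
Price P = sum_t PV_t = 1048.916352
Macaulay numerator sum_t t * PV_t:
  t * PV_t at t = 1.0000: 41.545894
  t * PV_t at t = 2.0000: 80.281920
  t * PV_t at t = 3.0000: 116.350609
  t * PV_t at t = 4.0000: 149.888063
  t * PV_t at t = 5.0000: 181.024231
  t * PV_t at t = 6.0000: 209.883166
  t * PV_t at t = 7.0000: 5738.520004
Macaulay duration D = (sum_t t * PV_t) / P = 6517.493887 / 1048.916352 = 6.213550

Answer: Macaulay duration = 6.2135 years


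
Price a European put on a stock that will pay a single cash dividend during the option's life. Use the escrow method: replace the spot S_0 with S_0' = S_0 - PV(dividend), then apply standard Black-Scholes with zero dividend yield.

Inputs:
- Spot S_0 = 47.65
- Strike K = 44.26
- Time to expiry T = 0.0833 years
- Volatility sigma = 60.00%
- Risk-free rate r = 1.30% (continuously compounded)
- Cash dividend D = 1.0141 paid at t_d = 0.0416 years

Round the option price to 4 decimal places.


Answer: Price = 2.0694

Derivation:
PV(D) = D * exp(-r * t_d) = 1.0141 * 0.99945935 = 1.01355172
S_0' = S_0 - PV(D) = 47.6500 - 1.01355172 = 46.63644828
d1 = (ln(S_0'/K) + (r + sigma^2/2)*T) / (sigma*sqrt(T)) = 0.39485927
d2 = d1 - sigma*sqrt(T) = 0.22168884
exp(-rT) = 0.99891769
N(-d1) = 0.34647337; N(-d2) = 0.41227806
P = K * exp(-rT) * N(-d2) - S_0' * N(-d1) = 44.2600 * 0.99891769 * 0.41227806 - 46.63644828 * 0.34647337 = 2.0694


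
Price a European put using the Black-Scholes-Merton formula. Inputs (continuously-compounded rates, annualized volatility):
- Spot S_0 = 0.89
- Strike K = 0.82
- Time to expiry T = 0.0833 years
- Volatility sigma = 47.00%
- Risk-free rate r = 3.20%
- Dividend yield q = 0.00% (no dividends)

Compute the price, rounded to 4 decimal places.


Answer: Price = 0.0188

Derivation:
d1 = (ln(S/K) + (r - q + 0.5*sigma^2) * T) / (sigma * sqrt(T)) = 0.69136076
d2 = d1 - sigma * sqrt(T) = 0.55571058
exp(-rT) = 0.99733795; exp(-qT) = 1.00000000
P = K * exp(-rT) * N(-d2) - S_0 * exp(-qT) * N(-d1)
N(-d1) = 0.24466943; N(-d2) = 0.28920436
P = 0.8200 * 0.99733795 * 0.28920436 - 0.8900 * 1.00000000 * 0.24466943 = 0.0188


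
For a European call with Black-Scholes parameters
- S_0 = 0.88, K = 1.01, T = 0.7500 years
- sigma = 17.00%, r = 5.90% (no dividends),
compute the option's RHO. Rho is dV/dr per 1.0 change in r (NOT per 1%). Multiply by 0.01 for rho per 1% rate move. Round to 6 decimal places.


Answer: Rho = 0.173340

Derivation:
d1 = -0.5617020552; d2 = -0.7089263739
phi(d1) = 0.3407203819; exp(-qT) = 1.0000000000; exp(-rT) = 0.9567147489
N(d2) = 0.2391850838
Rho = K*T*exp(-rT)*N(d2) = 1.0100 * 0.7500 * 0.9567147489 * 0.2391850838 = 0.173340


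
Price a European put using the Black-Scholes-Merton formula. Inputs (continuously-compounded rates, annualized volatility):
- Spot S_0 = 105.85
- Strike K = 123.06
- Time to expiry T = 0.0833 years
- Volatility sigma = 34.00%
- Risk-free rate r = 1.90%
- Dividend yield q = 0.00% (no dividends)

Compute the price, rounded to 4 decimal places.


d1 = (ln(S/K) + (r - q + 0.5*sigma^2) * T) / (sigma * sqrt(T)) = -1.47000642
d2 = d1 - sigma * sqrt(T) = -1.56813634
exp(-rT) = 0.99841855; exp(-qT) = 1.00000000
P = K * exp(-rT) * N(-d2) - S_0 * exp(-qT) * N(-d1)
N(-d1) = 0.92921999; N(-d2) = 0.94157534
P = 123.0600 * 0.99841855 * 0.94157534 - 105.8500 * 1.00000000 * 0.92921999 = 17.3291

Answer: Price = 17.3291


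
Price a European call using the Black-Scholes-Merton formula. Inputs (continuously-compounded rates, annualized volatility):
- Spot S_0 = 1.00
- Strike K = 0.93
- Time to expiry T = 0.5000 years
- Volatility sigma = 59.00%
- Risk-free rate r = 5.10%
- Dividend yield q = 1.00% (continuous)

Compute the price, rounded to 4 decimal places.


d1 = (ln(S/K) + (r - q + 0.5*sigma^2) * T) / (sigma * sqrt(T)) = 0.43168436
d2 = d1 - sigma * sqrt(T) = 0.01449136
exp(-rT) = 0.97482238; exp(-qT) = 0.99501248
C = S_0 * exp(-qT) * N(d1) - K * exp(-rT) * N(d2)
N(d1) = 0.66701458; N(d2) = 0.50578101
C = 1.0000 * 0.99501248 * 0.66701458 - 0.9300 * 0.97482238 * 0.50578101 = 0.2052

Answer: Price = 0.2052


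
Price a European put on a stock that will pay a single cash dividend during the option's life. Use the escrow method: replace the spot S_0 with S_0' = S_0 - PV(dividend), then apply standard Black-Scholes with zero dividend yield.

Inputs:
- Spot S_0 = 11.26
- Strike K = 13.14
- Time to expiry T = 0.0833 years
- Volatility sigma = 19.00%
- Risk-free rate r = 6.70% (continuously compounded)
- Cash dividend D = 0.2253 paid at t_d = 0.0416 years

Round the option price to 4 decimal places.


PV(D) = D * exp(-r * t_d) = 0.2253 * 0.99721668 = 0.22467292
S_0' = S_0 - PV(D) = 11.2600 - 0.22467292 = 11.03532708
d1 = (ln(S_0'/K) + (r + sigma^2/2)*T) / (sigma*sqrt(T)) = -3.05402807
d2 = d1 - sigma*sqrt(T) = -3.10886538
exp(-rT) = 0.99443445
N(-d1) = 0.99887105; N(-d2) = 0.99906096
P = K * exp(-rT) * N(-d2) - S_0' * N(-d1) = 13.1400 * 0.99443445 * 0.99906096 - 11.03532708 * 0.99887105 = 2.0317

Answer: Price = 2.0317


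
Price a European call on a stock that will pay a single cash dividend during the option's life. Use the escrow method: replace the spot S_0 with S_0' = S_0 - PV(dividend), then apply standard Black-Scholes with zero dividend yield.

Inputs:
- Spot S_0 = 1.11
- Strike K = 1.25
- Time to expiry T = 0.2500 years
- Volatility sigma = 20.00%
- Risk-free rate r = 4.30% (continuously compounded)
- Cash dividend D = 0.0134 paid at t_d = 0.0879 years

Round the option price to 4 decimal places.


PV(D) = D * exp(-r * t_d) = 0.0134 * 0.99622743 = 0.01334945
S_0' = S_0 - PV(D) = 1.1100 - 0.01334945 = 1.09665055
d1 = (ln(S_0'/K) + (r + sigma^2/2)*T) / (sigma*sqrt(T)) = -1.15132969
d2 = d1 - sigma*sqrt(T) = -1.25132969
exp(-rT) = 0.98930757
N(d1) = 0.12479831; N(d2) = 0.10540711
C = S_0' * N(d1) - K * exp(-rT) * N(d2) = 1.09665055 * 0.12479831 - 1.2500 * 0.98930757 * 0.10540711 = 0.0065

Answer: Price = 0.0065


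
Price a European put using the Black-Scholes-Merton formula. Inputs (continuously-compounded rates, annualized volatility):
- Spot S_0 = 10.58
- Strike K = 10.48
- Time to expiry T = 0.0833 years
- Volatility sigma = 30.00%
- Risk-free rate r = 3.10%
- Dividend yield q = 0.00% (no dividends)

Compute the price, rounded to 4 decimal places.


Answer: Price = 0.3032

Derivation:
d1 = (ln(S/K) + (r - q + 0.5*sigma^2) * T) / (sigma * sqrt(T)) = 0.18279734
d2 = d1 - sigma * sqrt(T) = 0.09621212
exp(-rT) = 0.99742103; exp(-qT) = 1.00000000
P = K * exp(-rT) * N(-d2) - S_0 * exp(-qT) * N(-d1)
N(-d1) = 0.42747852; N(-d2) = 0.46167605
P = 10.4800 * 0.99742103 * 0.46167605 - 10.5800 * 1.00000000 * 0.42747852 = 0.3032


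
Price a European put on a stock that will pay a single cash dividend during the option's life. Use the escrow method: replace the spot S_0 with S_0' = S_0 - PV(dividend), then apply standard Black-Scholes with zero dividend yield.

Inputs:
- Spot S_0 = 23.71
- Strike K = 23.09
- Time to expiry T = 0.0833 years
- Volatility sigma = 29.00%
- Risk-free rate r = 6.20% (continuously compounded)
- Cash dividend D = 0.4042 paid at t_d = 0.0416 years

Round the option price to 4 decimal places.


PV(D) = D * exp(-r * t_d) = 0.4042 * 0.99742412 = 0.40315883
S_0' = S_0 - PV(D) = 23.7100 - 0.40315883 = 23.30684117
d1 = (ln(S_0'/K) + (r + sigma^2/2)*T) / (sigma*sqrt(T)) = 0.21523151
d2 = d1 - sigma*sqrt(T) = 0.13153246
exp(-rT) = 0.99484871
N(-d1) = 0.41479341; N(-d2) = 0.44767705
P = K * exp(-rT) * N(-d2) - S_0' * N(-d1) = 23.0900 * 0.99484871 * 0.44767705 - 23.30684117 * 0.41479341 = 0.6161

Answer: Price = 0.6161


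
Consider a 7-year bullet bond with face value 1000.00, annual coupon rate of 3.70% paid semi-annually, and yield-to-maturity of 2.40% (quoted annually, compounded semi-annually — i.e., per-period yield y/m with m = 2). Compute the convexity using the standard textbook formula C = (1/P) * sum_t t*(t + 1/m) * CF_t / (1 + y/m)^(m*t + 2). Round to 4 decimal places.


Coupon per period c = face * coupon_rate / m = 18.500000
Periods per year m = 2; per-period yield y/m = 0.012000
Number of cashflows N = 14
Cashflows (t years, CF_t, discount factor 1/(1+y/m)^(m*t), PV):
  t = 0.5000: CF_t = 18.500000, DF = 0.988142, PV = 18.280632
  t = 1.0000: CF_t = 18.500000, DF = 0.976425, PV = 18.063866
  t = 1.5000: CF_t = 18.500000, DF = 0.964847, PV = 17.849670
  t = 2.0000: CF_t = 18.500000, DF = 0.953406, PV = 17.638014
  t = 2.5000: CF_t = 18.500000, DF = 0.942101, PV = 17.428867
  t = 3.0000: CF_t = 18.500000, DF = 0.930930, PV = 17.222201
  t = 3.5000: CF_t = 18.500000, DF = 0.919891, PV = 17.017985
  t = 4.0000: CF_t = 18.500000, DF = 0.908983, PV = 16.816191
  t = 4.5000: CF_t = 18.500000, DF = 0.898205, PV = 16.616789
  t = 5.0000: CF_t = 18.500000, DF = 0.887554, PV = 16.419752
  t = 5.5000: CF_t = 18.500000, DF = 0.877030, PV = 16.225052
  t = 6.0000: CF_t = 18.500000, DF = 0.866630, PV = 16.032660
  t = 6.5000: CF_t = 18.500000, DF = 0.856354, PV = 15.842549
  t = 7.0000: CF_t = 1018.500000, DF = 0.846200, PV = 861.854311
Price P = sum_t PV_t = 1083.308540
Convexity numerator sum_t t*(t + 1/m) * CF_t / (1+y/m)^(m*t + 2):
  t = 0.5000: term = 8.924835
  t = 1.0000: term = 26.457021
  t = 1.5000: term = 52.286602
  t = 2.0000: term = 86.111005
  t = 2.5000: term = 127.634889
  t = 3.0000: term = 176.570004
  t = 3.5000: term = 232.635052
  t = 4.0000: term = 295.555543
  t = 4.5000: term = 365.063665
  t = 5.0000: term = 440.898146
  t = 5.5000: term = 522.804125
  t = 6.0000: term = 610.533024
  t = 6.5000: term = 703.842419
  t = 7.0000: term = 44180.653623
Convexity = (1/P) * sum = 47829.969953 / 1083.308540 = 44.151752

Answer: Convexity = 44.1518


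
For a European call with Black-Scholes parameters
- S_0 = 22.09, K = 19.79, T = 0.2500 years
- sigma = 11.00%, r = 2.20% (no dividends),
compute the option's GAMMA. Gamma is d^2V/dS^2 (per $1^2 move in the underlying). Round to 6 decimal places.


d1 = 2.1265592330; d2 = 2.0715592330
phi(d1) = 0.0415829264; exp(-qT) = 1.0000000000; exp(-rT) = 0.9945150973
Gamma = exp(-qT) * phi(d1) / (S * sigma * sqrt(T)) = 1.0000000000 * 0.0415829264 / (22.0900 * 0.1100 * 0.5000000000) = 0.034226

Answer: Gamma = 0.034226


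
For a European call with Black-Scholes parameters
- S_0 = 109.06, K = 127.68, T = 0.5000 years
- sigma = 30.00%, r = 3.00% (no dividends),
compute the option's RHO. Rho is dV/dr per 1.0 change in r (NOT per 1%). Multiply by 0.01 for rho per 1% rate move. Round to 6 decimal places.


d1 = -0.5662932738; d2 = -0.7784253081
phi(d1) = 0.3398392494; exp(-qT) = 1.0000000000; exp(-rT) = 0.9851119396
N(d2) = 0.2181591619
Rho = K*T*exp(-rT)*N(d2) = 127.6800 * 0.5000 * 0.9851119396 * 0.2181591619 = 13.719931

Answer: Rho = 13.719931


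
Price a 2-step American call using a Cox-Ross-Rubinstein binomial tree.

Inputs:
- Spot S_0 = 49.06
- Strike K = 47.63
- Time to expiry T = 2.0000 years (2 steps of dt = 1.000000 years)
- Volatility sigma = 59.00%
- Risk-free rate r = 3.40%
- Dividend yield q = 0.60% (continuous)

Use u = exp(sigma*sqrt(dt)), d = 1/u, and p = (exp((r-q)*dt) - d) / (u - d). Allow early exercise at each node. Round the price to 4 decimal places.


dt = T/N = 1.000000
u = exp(sigma*sqrt(dt)) = 1.803988; d = 1/u = 0.554327
p = (exp((r-q)*dt) - d) / (u - d) = 0.379358
Discount per step: exp(-r*dt) = 0.966572
Stock lattice S(k, i) with i counting down-moves:
  k=0: S(0,0) = 49.0600
  k=1: S(1,0) = 88.5037; S(1,1) = 27.1953
  k=2: S(2,0) = 159.6596; S(2,1) = 49.0600; S(2,2) = 15.0751
Terminal payoffs V(N, i) = max(S_T - K, 0):
  V(2,0) = 112.029598; V(2,1) = 1.430000; V(2,2) = 0.000000
Backward induction: V(k, i) = exp(-r*dt) * [p * V(k+1, i) + (1-p) * V(k+1, i+1)]; then take max(V_cont, immediate exercise) for American.
  V(1,0) = exp(-r*dt) * [p*112.029598 + (1-p)*1.430000] = 41.936439; exercise = 40.873672; V(1,0) = max -> 41.936439
  V(1,1) = exp(-r*dt) * [p*1.430000 + (1-p)*0.000000] = 0.524347; exercise = 0.000000; V(1,1) = max -> 0.524347
  V(0,0) = exp(-r*dt) * [p*41.936439 + (1-p)*0.524347] = 15.691648; exercise = 1.430000; V(0,0) = max -> 15.691648

Answer: Price = V(0,0) = 15.6916
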